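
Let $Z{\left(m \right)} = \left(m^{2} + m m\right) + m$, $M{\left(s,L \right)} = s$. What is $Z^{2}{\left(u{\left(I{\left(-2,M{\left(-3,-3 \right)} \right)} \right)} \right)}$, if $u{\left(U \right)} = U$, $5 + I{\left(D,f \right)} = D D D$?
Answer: $105625$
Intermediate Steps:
$I{\left(D,f \right)} = -5 + D^{3}$ ($I{\left(D,f \right)} = -5 + D D D = -5 + D^{2} D = -5 + D^{3}$)
$Z{\left(m \right)} = m + 2 m^{2}$ ($Z{\left(m \right)} = \left(m^{2} + m^{2}\right) + m = 2 m^{2} + m = m + 2 m^{2}$)
$Z^{2}{\left(u{\left(I{\left(-2,M{\left(-3,-3 \right)} \right)} \right)} \right)} = \left(\left(-5 + \left(-2\right)^{3}\right) \left(1 + 2 \left(-5 + \left(-2\right)^{3}\right)\right)\right)^{2} = \left(\left(-5 - 8\right) \left(1 + 2 \left(-5 - 8\right)\right)\right)^{2} = \left(- 13 \left(1 + 2 \left(-13\right)\right)\right)^{2} = \left(- 13 \left(1 - 26\right)\right)^{2} = \left(\left(-13\right) \left(-25\right)\right)^{2} = 325^{2} = 105625$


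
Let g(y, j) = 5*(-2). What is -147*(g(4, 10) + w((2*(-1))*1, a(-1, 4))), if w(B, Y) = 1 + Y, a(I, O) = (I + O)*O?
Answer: -441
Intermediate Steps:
g(y, j) = -10
a(I, O) = O*(I + O)
-147*(g(4, 10) + w((2*(-1))*1, a(-1, 4))) = -147*(-10 + (1 + 4*(-1 + 4))) = -147*(-10 + (1 + 4*3)) = -147*(-10 + (1 + 12)) = -147*(-10 + 13) = -147*3 = -441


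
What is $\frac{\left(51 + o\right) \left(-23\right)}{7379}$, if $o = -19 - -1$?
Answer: $- \frac{759}{7379} \approx -0.10286$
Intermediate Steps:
$o = -18$ ($o = -19 + 1 = -18$)
$\frac{\left(51 + o\right) \left(-23\right)}{7379} = \frac{\left(51 - 18\right) \left(-23\right)}{7379} = 33 \left(-23\right) \frac{1}{7379} = \left(-759\right) \frac{1}{7379} = - \frac{759}{7379}$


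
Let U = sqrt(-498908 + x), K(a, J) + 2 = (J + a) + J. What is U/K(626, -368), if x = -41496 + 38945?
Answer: -I*sqrt(501459)/112 ≈ -6.3227*I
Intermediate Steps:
x = -2551
K(a, J) = -2 + a + 2*J (K(a, J) = -2 + ((J + a) + J) = -2 + (a + 2*J) = -2 + a + 2*J)
U = I*sqrt(501459) (U = sqrt(-498908 - 2551) = sqrt(-501459) = I*sqrt(501459) ≈ 708.14*I)
U/K(626, -368) = (I*sqrt(501459))/(-2 + 626 + 2*(-368)) = (I*sqrt(501459))/(-2 + 626 - 736) = (I*sqrt(501459))/(-112) = (I*sqrt(501459))*(-1/112) = -I*sqrt(501459)/112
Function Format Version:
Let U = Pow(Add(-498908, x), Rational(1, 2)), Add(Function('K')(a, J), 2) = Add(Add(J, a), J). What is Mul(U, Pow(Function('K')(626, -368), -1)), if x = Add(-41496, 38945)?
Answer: Mul(Rational(-1, 112), I, Pow(501459, Rational(1, 2))) ≈ Mul(-6.3227, I)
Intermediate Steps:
x = -2551
Function('K')(a, J) = Add(-2, a, Mul(2, J)) (Function('K')(a, J) = Add(-2, Add(Add(J, a), J)) = Add(-2, Add(a, Mul(2, J))) = Add(-2, a, Mul(2, J)))
U = Mul(I, Pow(501459, Rational(1, 2))) (U = Pow(Add(-498908, -2551), Rational(1, 2)) = Pow(-501459, Rational(1, 2)) = Mul(I, Pow(501459, Rational(1, 2))) ≈ Mul(708.14, I))
Mul(U, Pow(Function('K')(626, -368), -1)) = Mul(Mul(I, Pow(501459, Rational(1, 2))), Pow(Add(-2, 626, Mul(2, -368)), -1)) = Mul(Mul(I, Pow(501459, Rational(1, 2))), Pow(Add(-2, 626, -736), -1)) = Mul(Mul(I, Pow(501459, Rational(1, 2))), Pow(-112, -1)) = Mul(Mul(I, Pow(501459, Rational(1, 2))), Rational(-1, 112)) = Mul(Rational(-1, 112), I, Pow(501459, Rational(1, 2)))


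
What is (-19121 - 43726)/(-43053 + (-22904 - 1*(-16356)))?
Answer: 62847/49601 ≈ 1.2671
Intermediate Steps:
(-19121 - 43726)/(-43053 + (-22904 - 1*(-16356))) = -62847/(-43053 + (-22904 + 16356)) = -62847/(-43053 - 6548) = -62847/(-49601) = -62847*(-1/49601) = 62847/49601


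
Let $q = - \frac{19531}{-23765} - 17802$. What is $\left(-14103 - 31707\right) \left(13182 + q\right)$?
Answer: $\frac{1005756433578}{4753} \approx 2.116 \cdot 10^{8}$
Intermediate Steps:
$q = - \frac{423044999}{23765}$ ($q = \left(-19531\right) \left(- \frac{1}{23765}\right) - 17802 = \frac{19531}{23765} - 17802 = - \frac{423044999}{23765} \approx -17801.0$)
$\left(-14103 - 31707\right) \left(13182 + q\right) = \left(-14103 - 31707\right) \left(13182 - \frac{423044999}{23765}\right) = \left(-45810\right) \left(- \frac{109774769}{23765}\right) = \frac{1005756433578}{4753}$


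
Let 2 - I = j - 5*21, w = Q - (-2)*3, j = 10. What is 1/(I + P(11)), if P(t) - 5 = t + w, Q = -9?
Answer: 1/110 ≈ 0.0090909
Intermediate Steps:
w = -3 (w = -9 - (-2)*3 = -9 - 1*(-6) = -9 + 6 = -3)
I = 97 (I = 2 - (10 - 5*21) = 2 - (10 - 105) = 2 - 1*(-95) = 2 + 95 = 97)
P(t) = 2 + t (P(t) = 5 + (t - 3) = 5 + (-3 + t) = 2 + t)
1/(I + P(11)) = 1/(97 + (2 + 11)) = 1/(97 + 13) = 1/110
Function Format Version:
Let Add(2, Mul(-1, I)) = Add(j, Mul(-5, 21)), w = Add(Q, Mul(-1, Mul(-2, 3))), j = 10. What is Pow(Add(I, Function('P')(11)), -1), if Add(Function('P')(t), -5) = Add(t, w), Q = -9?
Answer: Rational(1, 110) ≈ 0.0090909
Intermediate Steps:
w = -3 (w = Add(-9, Mul(-1, Mul(-2, 3))) = Add(-9, Mul(-1, -6)) = Add(-9, 6) = -3)
I = 97 (I = Add(2, Mul(-1, Add(10, Mul(-5, 21)))) = Add(2, Mul(-1, Add(10, -105))) = Add(2, Mul(-1, -95)) = Add(2, 95) = 97)
Function('P')(t) = Add(2, t) (Function('P')(t) = Add(5, Add(t, -3)) = Add(5, Add(-3, t)) = Add(2, t))
Pow(Add(I, Function('P')(11)), -1) = Pow(Add(97, Add(2, 11)), -1) = Pow(Add(97, 13), -1) = Pow(110, -1) = Rational(1, 110)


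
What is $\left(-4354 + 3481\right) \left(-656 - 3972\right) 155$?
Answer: $626237820$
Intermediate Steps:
$\left(-4354 + 3481\right) \left(-656 - 3972\right) 155 = \left(-873\right) \left(-4628\right) 155 = 4040244 \cdot 155 = 626237820$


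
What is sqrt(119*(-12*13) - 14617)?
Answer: I*sqrt(33181) ≈ 182.16*I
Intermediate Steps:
sqrt(119*(-12*13) - 14617) = sqrt(119*(-156) - 14617) = sqrt(-18564 - 14617) = sqrt(-33181) = I*sqrt(33181)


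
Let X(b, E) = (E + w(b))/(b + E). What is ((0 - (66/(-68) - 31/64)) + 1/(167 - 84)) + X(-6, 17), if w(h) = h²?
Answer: 6243359/993344 ≈ 6.2852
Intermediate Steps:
X(b, E) = (E + b²)/(E + b) (X(b, E) = (E + b²)/(b + E) = (E + b²)/(E + b))
((0 - (66/(-68) - 31/64)) + 1/(167 - 84)) + X(-6, 17) = ((0 - (66/(-68) - 31/64)) + 1/(167 - 84)) + (17 + (-6)²)/(17 - 6) = ((0 - (66*(-1/68) - 31*1/64)) + 1/83) + (17 + 36)/11 = ((0 - (-33/34 - 31/64)) + 1/83) + (1/11)*53 = ((0 - 1*(-1583/1088)) + 1/83) + 53/11 = ((0 + 1583/1088) + 1/83) + 53/11 = (1583/1088 + 1/83) + 53/11 = 132477/90304 + 53/11 = 6243359/993344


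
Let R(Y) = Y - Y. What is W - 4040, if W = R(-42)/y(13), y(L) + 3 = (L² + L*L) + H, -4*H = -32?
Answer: -4040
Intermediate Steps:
H = 8 (H = -¼*(-32) = 8)
y(L) = 5 + 2*L² (y(L) = -3 + ((L² + L*L) + 8) = -3 + ((L² + L²) + 8) = -3 + (2*L² + 8) = -3 + (8 + 2*L²) = 5 + 2*L²)
R(Y) = 0
W = 0 (W = 0/(5 + 2*13²) = 0/(5 + 2*169) = 0/(5 + 338) = 0/343 = 0*(1/343) = 0)
W - 4040 = 0 - 4040 = -4040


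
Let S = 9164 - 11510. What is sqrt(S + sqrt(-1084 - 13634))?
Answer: sqrt(-2346 + I*sqrt(14718)) ≈ 1.2519 + 48.452*I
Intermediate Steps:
S = -2346
sqrt(S + sqrt(-1084 - 13634)) = sqrt(-2346 + sqrt(-1084 - 13634)) = sqrt(-2346 + sqrt(-14718)) = sqrt(-2346 + I*sqrt(14718))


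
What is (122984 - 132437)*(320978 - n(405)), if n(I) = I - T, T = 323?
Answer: -3033429888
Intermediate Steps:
n(I) = -323 + I (n(I) = I - 1*323 = I - 323 = -323 + I)
(122984 - 132437)*(320978 - n(405)) = (122984 - 132437)*(320978 - (-323 + 405)) = -9453*(320978 - 1*82) = -9453*(320978 - 82) = -9453*320896 = -3033429888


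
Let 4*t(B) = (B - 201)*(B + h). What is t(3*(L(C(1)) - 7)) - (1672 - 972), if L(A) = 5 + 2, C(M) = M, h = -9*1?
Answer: -991/4 ≈ -247.75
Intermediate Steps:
h = -9
L(A) = 7
t(B) = (-201 + B)*(-9 + B)/4 (t(B) = ((B - 201)*(B - 9))/4 = ((-201 + B)*(-9 + B))/4 = (-201 + B)*(-9 + B)/4)
t(3*(L(C(1)) - 7)) - (1672 - 972) = (1809/4 - 315*(7 - 7)/2 + (3*(7 - 7))**2/4) - (1672 - 972) = (1809/4 - 315*0/2 + (3*0)**2/4) - 1*700 = (1809/4 - 105/2*0 + (1/4)*0**2) - 700 = (1809/4 + 0 + (1/4)*0) - 700 = (1809/4 + 0 + 0) - 700 = 1809/4 - 700 = -991/4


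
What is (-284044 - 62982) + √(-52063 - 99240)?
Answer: -347026 + I*√151303 ≈ -3.4703e+5 + 388.98*I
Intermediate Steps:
(-284044 - 62982) + √(-52063 - 99240) = -347026 + √(-151303) = -347026 + I*√151303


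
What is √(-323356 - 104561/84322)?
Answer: I*√2299134545812146/84322 ≈ 568.65*I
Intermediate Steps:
√(-323356 - 104561/84322) = √(-27266129193/84322) = I*√2299134545812146/84322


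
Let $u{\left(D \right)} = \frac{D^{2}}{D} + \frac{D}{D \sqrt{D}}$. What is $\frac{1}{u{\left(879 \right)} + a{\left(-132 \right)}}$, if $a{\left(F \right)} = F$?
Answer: $\frac{656613}{490489910} - \frac{\sqrt{879}}{490489910} \approx 0.0013386$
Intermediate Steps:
$u{\left(D \right)} = D + \frac{1}{\sqrt{D}}$ ($u{\left(D \right)} = D + \frac{D}{D^{\frac{3}{2}}} = D + \frac{1}{\sqrt{D}}$)
$\frac{1}{u{\left(879 \right)} + a{\left(-132 \right)}} = \frac{1}{\left(879 + \frac{1}{\sqrt{879}}\right) - 132} = \frac{1}{\left(879 + \frac{\sqrt{879}}{879}\right) - 132} = \frac{1}{747 + \frac{\sqrt{879}}{879}}$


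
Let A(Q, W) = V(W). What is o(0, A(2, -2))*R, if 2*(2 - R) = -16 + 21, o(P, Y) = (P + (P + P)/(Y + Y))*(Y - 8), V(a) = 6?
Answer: 0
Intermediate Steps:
A(Q, W) = 6
o(P, Y) = (-8 + Y)*(P + P/Y) (o(P, Y) = (P + (2*P)/((2*Y)))*(-8 + Y) = (P + (2*P)*(1/(2*Y)))*(-8 + Y) = (P + P/Y)*(-8 + Y) = (-8 + Y)*(P + P/Y))
R = -½ (R = 2 - (-16 + 21)/2 = 2 - ½*5 = 2 - 5/2 = -½ ≈ -0.50000)
o(0, A(2, -2))*R = (0*(-8 + 6*(-7 + 6))/6)*(-½) = (0*(⅙)*(-8 + 6*(-1)))*(-½) = (0*(⅙)*(-8 - 6))*(-½) = (0*(⅙)*(-14))*(-½) = 0*(-½) = 0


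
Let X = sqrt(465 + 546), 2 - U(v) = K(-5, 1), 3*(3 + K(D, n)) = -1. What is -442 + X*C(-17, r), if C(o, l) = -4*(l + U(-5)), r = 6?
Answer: -442 - 136*sqrt(1011)/3 ≈ -1883.4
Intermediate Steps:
K(D, n) = -10/3 (K(D, n) = -3 + (1/3)*(-1) = -3 - 1/3 = -10/3)
U(v) = 16/3 (U(v) = 2 - 1*(-10/3) = 2 + 10/3 = 16/3)
X = sqrt(1011) ≈ 31.796
C(o, l) = -64/3 - 4*l (C(o, l) = -4*(l + 16/3) = -4*(16/3 + l) = -64/3 - 4*l)
-442 + X*C(-17, r) = -442 + sqrt(1011)*(-64/3 - 4*6) = -442 + sqrt(1011)*(-64/3 - 24) = -442 + sqrt(1011)*(-136/3) = -442 - 136*sqrt(1011)/3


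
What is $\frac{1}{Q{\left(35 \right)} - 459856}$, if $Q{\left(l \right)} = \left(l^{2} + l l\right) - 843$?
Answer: $- \frac{1}{458249} \approx -2.1822 \cdot 10^{-6}$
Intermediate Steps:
$Q{\left(l \right)} = -843 + 2 l^{2}$ ($Q{\left(l \right)} = \left(l^{2} + l^{2}\right) - 843 = 2 l^{2} - 843 = -843 + 2 l^{2}$)
$\frac{1}{Q{\left(35 \right)} - 459856} = \frac{1}{\left(-843 + 2 \cdot 35^{2}\right) - 459856} = \frac{1}{\left(-843 + 2 \cdot 1225\right) - 459856} = \frac{1}{\left(-843 + 2450\right) - 459856} = \frac{1}{1607 - 459856} = \frac{1}{-458249} = - \frac{1}{458249}$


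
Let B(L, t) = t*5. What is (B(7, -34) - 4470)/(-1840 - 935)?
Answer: 928/555 ≈ 1.6721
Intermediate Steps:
B(L, t) = 5*t
(B(7, -34) - 4470)/(-1840 - 935) = (5*(-34) - 4470)/(-1840 - 935) = (-170 - 4470)/(-2775) = -4640*(-1/2775) = 928/555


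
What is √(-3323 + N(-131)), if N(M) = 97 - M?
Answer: I*√3095 ≈ 55.633*I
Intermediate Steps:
√(-3323 + N(-131)) = √(-3323 + (97 - 1*(-131))) = √(-3323 + (97 + 131)) = √(-3323 + 228) = √(-3095) = I*√3095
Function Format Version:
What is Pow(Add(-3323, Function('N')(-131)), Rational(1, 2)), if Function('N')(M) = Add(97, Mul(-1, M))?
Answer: Mul(I, Pow(3095, Rational(1, 2))) ≈ Mul(55.633, I)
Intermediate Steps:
Pow(Add(-3323, Function('N')(-131)), Rational(1, 2)) = Pow(Add(-3323, Add(97, Mul(-1, -131))), Rational(1, 2)) = Pow(Add(-3323, Add(97, 131)), Rational(1, 2)) = Pow(Add(-3323, 228), Rational(1, 2)) = Pow(-3095, Rational(1, 2)) = Mul(I, Pow(3095, Rational(1, 2)))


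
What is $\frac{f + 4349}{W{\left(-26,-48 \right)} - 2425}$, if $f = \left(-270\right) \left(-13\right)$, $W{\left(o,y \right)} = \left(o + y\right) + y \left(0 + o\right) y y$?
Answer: $\frac{7859}{2872893} \approx 0.0027356$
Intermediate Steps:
$W{\left(o,y \right)} = o + y + o y^{3}$ ($W{\left(o,y \right)} = \left(o + y\right) + y o y y = \left(o + y\right) + o y^{2} y = \left(o + y\right) + o y^{3} = o + y + o y^{3}$)
$f = 3510$
$\frac{f + 4349}{W{\left(-26,-48 \right)} - 2425} = \frac{3510 + 4349}{\left(-26 - 48 - 26 \left(-48\right)^{3}\right) - 2425} = \frac{7859}{\left(-26 - 48 - -2875392\right) - 2425} = \frac{7859}{\left(-26 - 48 + 2875392\right) - 2425} = \frac{7859}{2875318 - 2425} = \frac{7859}{2872893}$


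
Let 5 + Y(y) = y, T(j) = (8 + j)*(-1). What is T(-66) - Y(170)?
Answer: -107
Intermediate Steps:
T(j) = -8 - j
Y(y) = -5 + y
T(-66) - Y(170) = (-8 - 1*(-66)) - (-5 + 170) = (-8 + 66) - 1*165 = 58 - 165 = -107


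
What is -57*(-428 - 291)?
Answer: 40983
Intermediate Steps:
-57*(-428 - 291) = -57*(-719) = 40983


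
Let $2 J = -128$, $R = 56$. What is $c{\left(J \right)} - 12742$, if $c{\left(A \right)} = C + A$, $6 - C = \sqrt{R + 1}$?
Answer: $-12800 - \sqrt{57} \approx -12808.0$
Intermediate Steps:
$C = 6 - \sqrt{57}$ ($C = 6 - \sqrt{56 + 1} = 6 - \sqrt{57} \approx -1.5498$)
$J = -64$ ($J = \frac{1}{2} \left(-128\right) = -64$)
$c{\left(A \right)} = 6 + A - \sqrt{57}$ ($c{\left(A \right)} = \left(6 - \sqrt{57}\right) + A = 6 + A - \sqrt{57}$)
$c{\left(J \right)} - 12742 = \left(6 - 64 - \sqrt{57}\right) - 12742 = \left(-58 - \sqrt{57}\right) - 12742 = -12800 - \sqrt{57}$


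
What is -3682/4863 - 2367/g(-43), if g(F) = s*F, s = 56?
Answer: 2644465/11710104 ≈ 0.22583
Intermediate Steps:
g(F) = 56*F
-3682/4863 - 2367/g(-43) = -3682/4863 - 2367/(56*(-43)) = -3682*1/4863 - 2367/(-2408) = -3682/4863 - 2367*(-1/2408) = -3682/4863 + 2367/2408 = 2644465/11710104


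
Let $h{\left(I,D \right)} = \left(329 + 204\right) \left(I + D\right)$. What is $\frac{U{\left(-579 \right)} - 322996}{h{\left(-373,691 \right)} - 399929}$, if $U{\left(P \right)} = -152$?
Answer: $\frac{323148}{230435} \approx 1.4023$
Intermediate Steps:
$h{\left(I,D \right)} = 533 D + 533 I$ ($h{\left(I,D \right)} = 533 \left(D + I\right) = 533 D + 533 I$)
$\frac{U{\left(-579 \right)} - 322996}{h{\left(-373,691 \right)} - 399929} = \frac{-152 - 322996}{\left(533 \cdot 691 + 533 \left(-373\right)\right) - 399929} = - \frac{323148}{\left(368303 - 198809\right) - 399929} = - \frac{323148}{169494 - 399929} = - \frac{323148}{-230435} = \left(-323148\right) \left(- \frac{1}{230435}\right) = \frac{323148}{230435}$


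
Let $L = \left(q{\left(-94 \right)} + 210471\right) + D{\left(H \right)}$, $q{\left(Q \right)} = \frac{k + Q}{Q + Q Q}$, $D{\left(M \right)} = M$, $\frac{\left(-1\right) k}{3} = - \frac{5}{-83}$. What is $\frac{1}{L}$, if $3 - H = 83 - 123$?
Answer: $\frac{725586}{152746003387} \approx 4.7503 \cdot 10^{-6}$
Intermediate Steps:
$k = - \frac{15}{83}$ ($k = - 3 \left(- \frac{5}{-83}\right) = - 3 \left(\left(-5\right) \left(- \frac{1}{83}\right)\right) = \left(-3\right) \frac{5}{83} = - \frac{15}{83} \approx -0.18072$)
$H = 43$ ($H = 3 - \left(83 - 123\right) = 3 - -40 = 3 + 40 = 43$)
$q{\left(Q \right)} = \frac{- \frac{15}{83} + Q}{Q + Q^{2}}$ ($q{\left(Q \right)} = \frac{- \frac{15}{83} + Q}{Q + Q Q} = \frac{- \frac{15}{83} + Q}{Q + Q^{2}}$)
$L = \frac{152746003387}{725586}$ ($L = \left(\frac{- \frac{15}{83} - 94}{\left(-94\right) \left(1 - 94\right)} + 210471\right) + 43 = \left(\left(- \frac{1}{94}\right) \frac{1}{-93} \left(- \frac{7817}{83}\right) + 210471\right) + 43 = \left(\left(- \frac{1}{94}\right) \left(- \frac{1}{93}\right) \left(- \frac{7817}{83}\right) + 210471\right) + 43 = \left(- \frac{7817}{725586} + 210471\right) + 43 = \frac{152714803189}{725586} + 43 = \frac{152746003387}{725586} \approx 2.1051 \cdot 10^{5}$)
$\frac{1}{L} = \frac{1}{\frac{152746003387}{725586}} = \frac{725586}{152746003387}$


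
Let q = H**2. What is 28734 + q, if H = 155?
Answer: 52759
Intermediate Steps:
q = 24025 (q = 155**2 = 24025)
28734 + q = 28734 + 24025 = 52759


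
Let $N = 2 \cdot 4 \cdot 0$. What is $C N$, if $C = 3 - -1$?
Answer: $0$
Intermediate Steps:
$C = 4$ ($C = 3 + 1 = 4$)
$N = 0$ ($N = 8 \cdot 0 = 0$)
$C N = 4 \cdot 0 = 0$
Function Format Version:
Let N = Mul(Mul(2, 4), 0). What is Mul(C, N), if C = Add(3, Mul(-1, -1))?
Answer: 0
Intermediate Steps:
C = 4 (C = Add(3, 1) = 4)
N = 0 (N = Mul(8, 0) = 0)
Mul(C, N) = Mul(4, 0) = 0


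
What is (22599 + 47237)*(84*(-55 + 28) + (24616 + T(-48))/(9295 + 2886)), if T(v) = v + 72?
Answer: -148277234896/937 ≈ -1.5825e+8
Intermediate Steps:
T(v) = 72 + v
(22599 + 47237)*(84*(-55 + 28) + (24616 + T(-48))/(9295 + 2886)) = (22599 + 47237)*(84*(-55 + 28) + (24616 + (72 - 48))/(9295 + 2886)) = 69836*(84*(-27) + (24616 + 24)/12181) = 69836*(-2268 + 24640*(1/12181)) = 69836*(-2268 + 24640/12181) = 69836*(-27601868/12181) = -148277234896/937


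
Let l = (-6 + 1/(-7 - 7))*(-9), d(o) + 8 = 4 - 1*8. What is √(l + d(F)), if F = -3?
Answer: √8358/14 ≈ 6.5302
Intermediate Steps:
d(o) = -12 (d(o) = -8 + (4 - 1*8) = -8 + (4 - 8) = -8 - 4 = -12)
l = 765/14 (l = (-6 + 1/(-14))*(-9) = (-6 - 1/14)*(-9) = -85/14*(-9) = 765/14 ≈ 54.643)
√(l + d(F)) = √(765/14 - 12) = √(597/14) = √8358/14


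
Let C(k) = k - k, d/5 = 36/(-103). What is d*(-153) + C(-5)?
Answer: 27540/103 ≈ 267.38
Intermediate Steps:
d = -180/103 (d = 5*(36/(-103)) = 5*(36*(-1/103)) = 5*(-36/103) = -180/103 ≈ -1.7476)
C(k) = 0
d*(-153) + C(-5) = -180/103*(-153) + 0 = 27540/103 + 0 = 27540/103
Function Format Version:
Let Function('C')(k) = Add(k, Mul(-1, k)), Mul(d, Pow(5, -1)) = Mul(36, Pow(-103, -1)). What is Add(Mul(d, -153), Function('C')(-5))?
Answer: Rational(27540, 103) ≈ 267.38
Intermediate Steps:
d = Rational(-180, 103) (d = Mul(5, Mul(36, Pow(-103, -1))) = Mul(5, Mul(36, Rational(-1, 103))) = Mul(5, Rational(-36, 103)) = Rational(-180, 103) ≈ -1.7476)
Function('C')(k) = 0
Add(Mul(d, -153), Function('C')(-5)) = Add(Mul(Rational(-180, 103), -153), 0) = Add(Rational(27540, 103), 0) = Rational(27540, 103)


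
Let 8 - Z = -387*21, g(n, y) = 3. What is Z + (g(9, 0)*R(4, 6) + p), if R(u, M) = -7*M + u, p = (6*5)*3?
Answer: 8111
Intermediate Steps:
p = 90 (p = 30*3 = 90)
R(u, M) = u - 7*M
Z = 8135 (Z = 8 - (-387)*21 = 8 - 1*(-8127) = 8 + 8127 = 8135)
Z + (g(9, 0)*R(4, 6) + p) = 8135 + (3*(4 - 7*6) + 90) = 8135 + (3*(4 - 42) + 90) = 8135 + (3*(-38) + 90) = 8135 + (-114 + 90) = 8135 - 24 = 8111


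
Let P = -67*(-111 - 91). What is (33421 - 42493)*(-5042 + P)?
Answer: -77039424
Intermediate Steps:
P = 13534 (P = -67*(-202) = 13534)
(33421 - 42493)*(-5042 + P) = (33421 - 42493)*(-5042 + 13534) = -9072*8492 = -77039424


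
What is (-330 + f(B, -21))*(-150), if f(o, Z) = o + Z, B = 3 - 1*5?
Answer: 52950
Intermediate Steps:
B = -2 (B = 3 - 5 = -2)
f(o, Z) = Z + o
(-330 + f(B, -21))*(-150) = (-330 + (-21 - 2))*(-150) = (-330 - 23)*(-150) = -353*(-150) = 52950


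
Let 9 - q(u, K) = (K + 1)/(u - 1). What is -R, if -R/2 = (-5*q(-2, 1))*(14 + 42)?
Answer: -16240/3 ≈ -5413.3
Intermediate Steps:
q(u, K) = 9 - (1 + K)/(-1 + u) (q(u, K) = 9 - (K + 1)/(u - 1) = 9 - (1 + K)/(-1 + u))
R = 16240/3 (R = -2*(-5*(-10 - 1*1 + 9*(-2))/(-1 - 2))*(14 + 42) = -2*(-5*(-10 - 1 - 18)/(-3))*56 = -2*(-(-5)*(-29)/3)*56 = -2*(-5*29/3)*56 = -(-290)*56/3 = -2*(-8120/3) = 16240/3 ≈ 5413.3)
-R = -1*16240/3 = -16240/3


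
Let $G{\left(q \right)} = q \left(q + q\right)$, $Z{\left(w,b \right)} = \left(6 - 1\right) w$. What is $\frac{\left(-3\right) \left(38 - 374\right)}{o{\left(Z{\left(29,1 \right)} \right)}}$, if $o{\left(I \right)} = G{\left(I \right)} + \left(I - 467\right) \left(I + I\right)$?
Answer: $- \frac{168}{8555} \approx -0.019638$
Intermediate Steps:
$Z{\left(w,b \right)} = 5 w$
$G{\left(q \right)} = 2 q^{2}$ ($G{\left(q \right)} = q 2 q = 2 q^{2}$)
$o{\left(I \right)} = 2 I^{2} + 2 I \left(-467 + I\right)$ ($o{\left(I \right)} = 2 I^{2} + \left(I - 467\right) \left(I + I\right) = 2 I^{2} + \left(-467 + I\right) 2 I = 2 I^{2} + 2 I \left(-467 + I\right)$)
$\frac{\left(-3\right) \left(38 - 374\right)}{o{\left(Z{\left(29,1 \right)} \right)}} = \frac{\left(-3\right) \left(38 - 374\right)}{2 \cdot 5 \cdot 29 \left(-467 + 2 \cdot 5 \cdot 29\right)} = \frac{\left(-3\right) \left(-336\right)}{2 \cdot 145 \left(-467 + 2 \cdot 145\right)} = \frac{1008}{2 \cdot 145 \left(-467 + 290\right)} = \frac{1008}{2 \cdot 145 \left(-177\right)} = \frac{1008}{-51330} = 1008 \left(- \frac{1}{51330}\right) = - \frac{168}{8555}$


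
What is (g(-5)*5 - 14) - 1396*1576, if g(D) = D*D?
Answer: -2199985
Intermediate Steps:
g(D) = D²
(g(-5)*5 - 14) - 1396*1576 = ((-5)²*5 - 14) - 1396*1576 = (25*5 - 14) - 2200096 = (125 - 14) - 2200096 = 111 - 2200096 = -2199985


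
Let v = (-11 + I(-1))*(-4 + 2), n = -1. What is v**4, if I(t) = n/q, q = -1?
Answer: 160000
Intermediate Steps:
I(t) = 1 (I(t) = -1/(-1) = -1*(-1) = 1)
v = 20 (v = (-11 + 1)*(-4 + 2) = -10*(-2) = 20)
v**4 = 20**4 = 160000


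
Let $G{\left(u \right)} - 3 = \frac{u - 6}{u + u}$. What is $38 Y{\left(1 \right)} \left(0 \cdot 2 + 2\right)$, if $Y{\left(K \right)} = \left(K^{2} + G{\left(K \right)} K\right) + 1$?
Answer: $190$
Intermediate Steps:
$G{\left(u \right)} = 3 + \frac{-6 + u}{2 u}$ ($G{\left(u \right)} = 3 + \frac{u - 6}{u + u} = 3 + \frac{u - 6}{2 u} = 3 + \left(-6 + u\right) \frac{1}{2 u} = 3 + \frac{-6 + u}{2 u}$)
$Y{\left(K \right)} = 1 + K^{2} + K \left(\frac{7}{2} - \frac{3}{K}\right)$ ($Y{\left(K \right)} = \left(K^{2} + \left(\frac{7}{2} - \frac{3}{K}\right) K\right) + 1 = \left(K^{2} + K \left(\frac{7}{2} - \frac{3}{K}\right)\right) + 1 = 1 + K^{2} + K \left(\frac{7}{2} - \frac{3}{K}\right)$)
$38 Y{\left(1 \right)} \left(0 \cdot 2 + 2\right) = 38 \left(-2 + 1^{2} + \frac{7}{2} \cdot 1\right) \left(0 \cdot 2 + 2\right) = 38 \left(-2 + 1 + \frac{7}{2}\right) \left(0 + 2\right) = 38 \cdot \frac{5}{2} \cdot 2 = 95 \cdot 2 = 190$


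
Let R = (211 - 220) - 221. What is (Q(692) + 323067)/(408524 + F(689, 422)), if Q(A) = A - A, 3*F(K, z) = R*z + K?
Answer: 969201/1129201 ≈ 0.85831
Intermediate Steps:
R = -230 (R = -9 - 221 = -230)
F(K, z) = -230*z/3 + K/3 (F(K, z) = (-230*z + K)/3 = (K - 230*z)/3 = -230*z/3 + K/3)
Q(A) = 0
(Q(692) + 323067)/(408524 + F(689, 422)) = (0 + 323067)/(408524 + (-230/3*422 + (1/3)*689)) = 323067/(408524 + (-97060/3 + 689/3)) = 323067/(408524 - 96371/3) = 323067/(1129201/3) = 323067*(3/1129201) = 969201/1129201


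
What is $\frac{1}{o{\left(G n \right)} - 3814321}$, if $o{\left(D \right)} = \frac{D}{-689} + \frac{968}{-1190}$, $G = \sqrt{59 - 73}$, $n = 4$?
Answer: $- \frac{641046756089253605}{2445158625189638898840561} + \frac{975692900 i \sqrt{14}}{2445158625189638898840561} \approx -2.6217 \cdot 10^{-7} + 1.493 \cdot 10^{-15} i$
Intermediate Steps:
$G = i \sqrt{14}$ ($G = \sqrt{-14} = i \sqrt{14} \approx 3.7417 i$)
$o{\left(D \right)} = - \frac{484}{595} - \frac{D}{689}$ ($o{\left(D \right)} = D \left(- \frac{1}{689}\right) + 968 \left(- \frac{1}{1190}\right) = - \frac{D}{689} - \frac{484}{595} = - \frac{484}{595} - \frac{D}{689}$)
$\frac{1}{o{\left(G n \right)} - 3814321} = \frac{1}{\left(- \frac{484}{595} - \frac{i \sqrt{14} \cdot 4}{689}\right) - 3814321} = \frac{1}{\left(- \frac{484}{595} - \frac{4 i \sqrt{14}}{689}\right) - 3814321} = \frac{1}{- \frac{2269521479}{595} - \frac{4 i \sqrt{14}}{689}}$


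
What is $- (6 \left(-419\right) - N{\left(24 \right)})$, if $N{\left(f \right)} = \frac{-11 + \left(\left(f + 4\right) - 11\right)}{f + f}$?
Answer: $\frac{20113}{8} \approx 2514.1$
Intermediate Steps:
$N{\left(f \right)} = \frac{-18 + f}{2 f}$ ($N{\left(f \right)} = \frac{-11 + \left(\left(4 + f\right) - 11\right)}{2 f} = \left(-11 + \left(-7 + f\right)\right) \frac{1}{2 f} = \left(-18 + f\right) \frac{1}{2 f} = \frac{-18 + f}{2 f}$)
$- (6 \left(-419\right) - N{\left(24 \right)}) = - (6 \left(-419\right) - \frac{-18 + 24}{2 \cdot 24}) = - (-2514 - \frac{1}{2} \cdot \frac{1}{24} \cdot 6) = - (-2514 - \frac{1}{8}) = \left(-1\right) \left(- \frac{20113}{8}\right) = \frac{20113}{8}$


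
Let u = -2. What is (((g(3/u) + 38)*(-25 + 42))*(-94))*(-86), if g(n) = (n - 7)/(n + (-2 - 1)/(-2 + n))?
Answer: 63354308/9 ≈ 7.0394e+6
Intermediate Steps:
g(n) = (-7 + n)/(n - 3/(-2 + n))
(((g(3/u) + 38)*(-25 + 42))*(-94))*(-86) = ((((-14 - (3/(-2))**2 + 9*(3/(-2)))/(3 - (3/(-2))**2 + 2*(3/(-2))) + 38)*(-25 + 42))*(-94))*(-86) = ((((-14 - (3*(-1/2))**2 + 9*(3*(-1/2)))/(3 - (3*(-1/2))**2 + 2*(3*(-1/2))) + 38)*17)*(-94))*(-86) = ((((-14 - (-3/2)**2 + 9*(-3/2))/(3 - (-3/2)**2 + 2*(-3/2)) + 38)*17)*(-94))*(-86) = ((((-14 - 1*9/4 - 27/2)/(3 - 1*9/4 - 3) + 38)*17)*(-94))*(-86) = ((((-14 - 9/4 - 27/2)/(3 - 9/4 - 3) + 38)*17)*(-94))*(-86) = (((-119/4/(-9/4) + 38)*17)*(-94))*(-86) = (((-4/9*(-119/4) + 38)*17)*(-94))*(-86) = (((119/9 + 38)*17)*(-94))*(-86) = (((461/9)*17)*(-94))*(-86) = ((7837/9)*(-94))*(-86) = -736678/9*(-86) = 63354308/9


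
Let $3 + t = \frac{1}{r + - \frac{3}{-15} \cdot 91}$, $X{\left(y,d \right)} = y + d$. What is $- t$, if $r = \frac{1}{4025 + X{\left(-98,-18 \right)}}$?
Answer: $\frac{1047627}{355724} \approx 2.9451$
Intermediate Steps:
$X{\left(y,d \right)} = d + y$
$r = \frac{1}{3909}$ ($r = \frac{1}{4025 - 116} = \frac{1}{3909} \approx 0.00025582$)
$t = - \frac{1047627}{355724}$ ($t = -3 + \frac{1}{\frac{1}{3909} + - \frac{3}{-15} \cdot 91} = -3 + \frac{1}{\frac{1}{3909} + \left(-3\right) \left(- \frac{1}{15}\right) 91} = -3 + \frac{1}{\frac{1}{3909} + \frac{1}{5} \cdot 91} = -3 + \frac{1}{\frac{1}{3909} + \frac{91}{5}} = -3 + \frac{1}{\frac{355724}{19545}} = -3 + \frac{19545}{355724} = - \frac{1047627}{355724} \approx -2.9451$)
$- t = \left(-1\right) \left(- \frac{1047627}{355724}\right) = \frac{1047627}{355724}$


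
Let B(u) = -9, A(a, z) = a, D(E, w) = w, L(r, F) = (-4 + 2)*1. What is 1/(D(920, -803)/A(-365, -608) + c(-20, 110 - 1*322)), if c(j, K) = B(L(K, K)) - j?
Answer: 5/66 ≈ 0.075758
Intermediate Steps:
L(r, F) = -2 (L(r, F) = -2*1 = -2)
c(j, K) = -9 - j
1/(D(920, -803)/A(-365, -608) + c(-20, 110 - 1*322)) = 1/(-803/(-365) + (-9 - 1*(-20))) = 1/(-803*(-1/365) + (-9 + 20)) = 1/(11/5 + 11) = 1/(66/5) = 5/66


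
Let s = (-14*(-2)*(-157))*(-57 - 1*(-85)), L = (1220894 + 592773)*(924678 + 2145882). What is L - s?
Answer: 5568973466608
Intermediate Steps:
L = 5568973343520 (L = 1813667*3070560 = 5568973343520)
s = -123088 (s = (28*(-157))*(-57 + 85) = -4396*28 = -123088)
L - s = 5568973343520 - 1*(-123088) = 5568973343520 + 123088 = 5568973466608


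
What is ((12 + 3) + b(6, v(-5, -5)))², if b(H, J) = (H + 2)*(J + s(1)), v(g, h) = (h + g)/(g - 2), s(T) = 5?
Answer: 216225/49 ≈ 4412.8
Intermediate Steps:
v(g, h) = (g + h)/(-2 + g)
b(H, J) = (2 + H)*(5 + J) (b(H, J) = (H + 2)*(J + 5) = (2 + H)*(5 + J))
((12 + 3) + b(6, v(-5, -5)))² = ((12 + 3) + (10 + 2*((-5 - 5)/(-2 - 5)) + 5*6 + 6*((-5 - 5)/(-2 - 5))))² = (15 + (10 + 2*(-10/(-7)) + 30 + 6*(-10/(-7))))² = (15 + (10 + 2*(-⅐*(-10)) + 30 + 6*(-⅐*(-10))))² = (15 + (10 + 2*(10/7) + 30 + 6*(10/7)))² = (15 + (10 + 20/7 + 30 + 60/7))² = (15 + 360/7)² = (465/7)² = 216225/49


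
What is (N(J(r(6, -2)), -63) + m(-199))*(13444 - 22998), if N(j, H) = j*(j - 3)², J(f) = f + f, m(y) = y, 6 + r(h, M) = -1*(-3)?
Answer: 6544490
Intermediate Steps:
r(h, M) = -3 (r(h, M) = -6 - 1*(-3) = -6 + 3 = -3)
J(f) = 2*f
N(j, H) = j*(-3 + j)²
(N(J(r(6, -2)), -63) + m(-199))*(13444 - 22998) = ((2*(-3))*(-3 + 2*(-3))² - 199)*(13444 - 22998) = (-6*(-3 - 6)² - 199)*(-9554) = (-6*(-9)² - 199)*(-9554) = (-6*81 - 199)*(-9554) = (-486 - 199)*(-9554) = -685*(-9554) = 6544490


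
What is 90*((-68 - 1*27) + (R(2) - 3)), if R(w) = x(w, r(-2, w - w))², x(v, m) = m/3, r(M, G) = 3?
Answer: -8730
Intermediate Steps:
x(v, m) = m/3 (x(v, m) = m*(⅓) = m/3)
R(w) = 1 (R(w) = ((⅓)*3)² = 1² = 1)
90*((-68 - 1*27) + (R(2) - 3)) = 90*((-68 - 1*27) + (1 - 3)) = 90*((-68 - 27) - 2) = 90*(-95 - 2) = 90*(-97) = -8730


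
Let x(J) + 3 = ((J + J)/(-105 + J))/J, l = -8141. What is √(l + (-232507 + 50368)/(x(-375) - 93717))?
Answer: 17*I*√14248308367992029/22492801 ≈ 90.217*I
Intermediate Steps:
x(J) = -3 + 2/(-105 + J) (x(J) = -3 + ((J + J)/(-105 + J))/J = -3 + ((2*J)/(-105 + J))/J = -3 + (2*J/(-105 + J))/J = -3 + 2/(-105 + J))
√(l + (-232507 + 50368)/(x(-375) - 93717)) = √(-8141 + (-232507 + 50368)/((317 - 3*(-375))/(-105 - 375) - 93717)) = √(-8141 - 182139/((317 + 1125)/(-480) - 93717)) = √(-8141 - 182139/(-1/480*1442 - 93717)) = √(-8141 - 182139/(-721/240 - 93717)) = √(-8141 - 182139/(-22492801/240)) = √(-8141 - 182139*(-240/22492801)) = √(-8141 + 43713360/22492801) = √(-183070179581/22492801) = 17*I*√14248308367992029/22492801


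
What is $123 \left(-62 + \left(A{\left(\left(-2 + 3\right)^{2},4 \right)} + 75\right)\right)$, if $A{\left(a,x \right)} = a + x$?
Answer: $2214$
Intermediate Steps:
$123 \left(-62 + \left(A{\left(\left(-2 + 3\right)^{2},4 \right)} + 75\right)\right) = 123 \left(-62 + \left(\left(\left(-2 + 3\right)^{2} + 4\right) + 75\right)\right) = 123 \left(-62 + \left(\left(1^{2} + 4\right) + 75\right)\right) = 123 \left(-62 + \left(\left(1 + 4\right) + 75\right)\right) = 123 \left(-62 + \left(5 + 75\right)\right) = 123 \left(-62 + 80\right) = 123 \cdot 18 = 2214$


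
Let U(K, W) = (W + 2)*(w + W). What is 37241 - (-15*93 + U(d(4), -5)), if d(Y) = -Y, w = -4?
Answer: 38609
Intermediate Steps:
U(K, W) = (-4 + W)*(2 + W) (U(K, W) = (W + 2)*(-4 + W) = (2 + W)*(-4 + W) = (-4 + W)*(2 + W))
37241 - (-15*93 + U(d(4), -5)) = 37241 - (-15*93 + (-8 + (-5)**2 - 2*(-5))) = 37241 - (-1395 + (-8 + 25 + 10)) = 37241 - (-1395 + 27) = 37241 - 1*(-1368) = 37241 + 1368 = 38609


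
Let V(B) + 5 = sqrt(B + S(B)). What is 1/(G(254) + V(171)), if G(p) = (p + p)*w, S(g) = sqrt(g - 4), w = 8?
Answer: 1/(4059 + sqrt(171 + sqrt(167))) ≈ 0.00024555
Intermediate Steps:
S(g) = sqrt(-4 + g)
V(B) = -5 + sqrt(B + sqrt(-4 + B))
G(p) = 16*p (G(p) = (p + p)*8 = (2*p)*8 = 16*p)
1/(G(254) + V(171)) = 1/(16*254 + (-5 + sqrt(171 + sqrt(-4 + 171)))) = 1/(4064 + (-5 + sqrt(171 + sqrt(167)))) = 1/(4059 + sqrt(171 + sqrt(167)))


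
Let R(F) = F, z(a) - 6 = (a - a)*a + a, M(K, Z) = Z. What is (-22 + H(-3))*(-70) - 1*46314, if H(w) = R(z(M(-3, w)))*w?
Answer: -44144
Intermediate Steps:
z(a) = 6 + a (z(a) = 6 + ((a - a)*a + a) = 6 + (0*a + a) = 6 + (0 + a) = 6 + a)
H(w) = w*(6 + w) (H(w) = (6 + w)*w = w*(6 + w))
(-22 + H(-3))*(-70) - 1*46314 = (-22 - 3*(6 - 3))*(-70) - 1*46314 = (-22 - 3*3)*(-70) - 46314 = (-22 - 9)*(-70) - 46314 = -31*(-70) - 46314 = 2170 - 46314 = -44144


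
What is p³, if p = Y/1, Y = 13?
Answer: 2197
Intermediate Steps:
p = 13 (p = 13/1 = 13*1 = 13)
p³ = 13³ = 2197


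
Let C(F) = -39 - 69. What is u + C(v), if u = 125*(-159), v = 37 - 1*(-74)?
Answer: -19983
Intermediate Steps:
v = 111 (v = 37 + 74 = 111)
u = -19875
C(F) = -108
u + C(v) = -19875 - 108 = -19983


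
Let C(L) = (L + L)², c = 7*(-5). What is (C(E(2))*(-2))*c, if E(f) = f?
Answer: 1120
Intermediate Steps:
c = -35
C(L) = 4*L² (C(L) = (2*L)² = 4*L²)
(C(E(2))*(-2))*c = ((4*2²)*(-2))*(-35) = ((4*4)*(-2))*(-35) = (16*(-2))*(-35) = -32*(-35) = 1120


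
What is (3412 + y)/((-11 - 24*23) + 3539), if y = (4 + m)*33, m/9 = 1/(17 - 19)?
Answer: 6791/5952 ≈ 1.1410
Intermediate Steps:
m = -9/2 (m = 9/(17 - 19) = 9/(-2) = 9*(-1/2) = -9/2 ≈ -4.5000)
y = -33/2 (y = (4 - 9/2)*33 = -1/2*33 = -33/2 ≈ -16.500)
(3412 + y)/((-11 - 24*23) + 3539) = (3412 - 33/2)/((-11 - 24*23) + 3539) = 6791/(2*((-11 - 552) + 3539)) = 6791/(2*(-563 + 3539)) = (6791/2)/2976 = (6791/2)*(1/2976) = 6791/5952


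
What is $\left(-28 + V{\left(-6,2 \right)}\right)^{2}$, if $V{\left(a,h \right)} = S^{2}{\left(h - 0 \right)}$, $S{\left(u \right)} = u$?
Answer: $576$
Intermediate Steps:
$V{\left(a,h \right)} = h^{2}$ ($V{\left(a,h \right)} = \left(h - 0\right)^{2} = \left(h + 0\right)^{2} = h^{2}$)
$\left(-28 + V{\left(-6,2 \right)}\right)^{2} = \left(-28 + 2^{2}\right)^{2} = \left(-28 + 4\right)^{2} = \left(-24\right)^{2} = 576$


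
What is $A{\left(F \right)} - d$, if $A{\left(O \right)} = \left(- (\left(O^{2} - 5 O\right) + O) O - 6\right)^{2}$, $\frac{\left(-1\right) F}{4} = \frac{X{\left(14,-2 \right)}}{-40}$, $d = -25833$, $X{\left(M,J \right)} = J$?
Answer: $\frac{404172066}{15625} \approx 25867.0$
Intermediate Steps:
$F = - \frac{1}{5}$ ($F = - 4 \left(- \frac{2}{-40}\right) = - 4 \left(\left(-2\right) \left(- \frac{1}{40}\right)\right) = \left(-4\right) \frac{1}{20} = - \frac{1}{5} \approx -0.2$)
$A{\left(O \right)} = \left(-6 + O \left(- O^{2} + 4 O\right)\right)^{2}$ ($A{\left(O \right)} = \left(- (O^{2} - 4 O) O - 6\right)^{2} = \left(\left(- O^{2} + 4 O\right) O - 6\right)^{2} = \left(O \left(- O^{2} + 4 O\right) - 6\right)^{2} = \left(-6 + O \left(- O^{2} + 4 O\right)\right)^{2}$)
$A{\left(F \right)} - d = \left(6 + \left(- \frac{1}{5}\right)^{3} - 4 \left(- \frac{1}{5}\right)^{2}\right)^{2} - -25833 = \left(6 - \frac{1}{125} - \frac{4}{25}\right)^{2} + 25833 = \left(\frac{729}{125}\right)^{2} + 25833 = \frac{531441}{15625} + 25833 = \frac{404172066}{15625}$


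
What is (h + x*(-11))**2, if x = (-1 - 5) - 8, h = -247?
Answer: 8649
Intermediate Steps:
x = -14 (x = -6 - 8 = -14)
(h + x*(-11))**2 = (-247 - 14*(-11))**2 = (-247 + 154)**2 = (-93)**2 = 8649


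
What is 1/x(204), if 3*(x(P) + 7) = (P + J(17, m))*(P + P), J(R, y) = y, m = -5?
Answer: 1/27057 ≈ 3.6959e-5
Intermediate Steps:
x(P) = -7 + 2*P*(-5 + P)/3 (x(P) = -7 + ((P - 5)*(P + P))/3 = -7 + ((-5 + P)*(2*P))/3 = -7 + (2*P*(-5 + P))/3 = -7 + 2*P*(-5 + P)/3)
1/x(204) = 1/(-7 - 10/3*204 + (⅔)*204²) = 1/(-7 - 680 + (⅔)*41616) = 1/(-7 - 680 + 27744) = 1/27057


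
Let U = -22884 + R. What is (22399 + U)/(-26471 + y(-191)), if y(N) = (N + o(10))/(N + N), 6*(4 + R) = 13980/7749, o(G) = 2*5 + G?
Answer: 1446607642/78355958499 ≈ 0.018462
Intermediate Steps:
o(G) = 10 + G
R = -28666/7749 (R = -4 + (13980/7749)/6 = -4 + (13980*(1/7749))/6 = -4 + (1/6)*(4660/2583) = -4 + 2330/7749 = -28666/7749 ≈ -3.6993)
y(N) = (20 + N)/(2*N) (y(N) = (N + (10 + 10))/(N + N) = (N + 20)/((2*N)) = (20 + N)*(1/(2*N)) = (20 + N)/(2*N))
U = -177356782/7749 (U = -22884 - 28666/7749 = -177356782/7749 ≈ -22888.)
(22399 + U)/(-26471 + y(-191)) = (22399 - 177356782/7749)/(-26471 + (1/2)*(20 - 191)/(-191)) = -3786931/(7749*(-26471 + (1/2)*(-1/191)*(-171))) = -3786931/(7749*(-26471 + 171/382)) = -3786931/(7749*(-10111751/382)) = -3786931/7749*(-382/10111751) = 1446607642/78355958499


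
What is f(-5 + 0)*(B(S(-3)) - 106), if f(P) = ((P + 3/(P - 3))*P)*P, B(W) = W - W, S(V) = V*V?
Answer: 56975/4 ≈ 14244.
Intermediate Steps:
S(V) = V²
B(W) = 0
f(P) = P²*(P + 3/(-3 + P)) (f(P) = ((P + 3/(-3 + P))*P)*P = (P*(P + 3/(-3 + P)))*P = P²*(P + 3/(-3 + P)))
f(-5 + 0)*(B(S(-3)) - 106) = ((-5 + 0)²*(3 + (-5 + 0)² - 3*(-5 + 0))/(-3 + (-5 + 0)))*(0 - 106) = ((-5)²*(3 + (-5)² - 3*(-5))/(-3 - 5))*(-106) = (25*(3 + 25 + 15)/(-8))*(-106) = (25*(-⅛)*43)*(-106) = -1075/8*(-106) = 56975/4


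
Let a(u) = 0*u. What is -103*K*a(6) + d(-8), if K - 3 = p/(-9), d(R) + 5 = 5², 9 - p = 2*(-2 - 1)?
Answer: 20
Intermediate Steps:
a(u) = 0
p = 15 (p = 9 - 2*(-2 - 1) = 9 - 2*(-3) = 9 - 1*(-6) = 9 + 6 = 15)
d(R) = 20 (d(R) = -5 + 5² = -5 + 25 = 20)
K = 4/3 (K = 3 + 15/(-9) = 3 + 15*(-⅑) = 3 - 5/3 = 4/3 ≈ 1.3333)
-103*K*a(6) + d(-8) = -412*0/3 + 20 = -103*0 + 20 = 0 + 20 = 20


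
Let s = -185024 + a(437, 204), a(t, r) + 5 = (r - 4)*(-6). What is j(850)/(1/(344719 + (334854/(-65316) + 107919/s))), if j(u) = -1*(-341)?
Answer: 238302200376889231/2027288894 ≈ 1.1755e+8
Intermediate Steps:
j(u) = 341
a(t, r) = 19 - 6*r (a(t, r) = -5 + (r - 4)*(-6) = -5 + (-4 + r)*(-6) = -5 + (24 - 6*r) = 19 - 6*r)
s = -186229 (s = -185024 + (19 - 6*204) = -185024 + (19 - 1224) = -185024 - 1205 = -186229)
j(850)/(1/(344719 + (334854/(-65316) + 107919/s))) = 341/(1/(344719 + (334854/(-65316) + 107919/(-186229)))) = 341/(1/(344719 + (334854*(-1/65316) + 107919*(-1/186229)))) = 341/(1/(344719 + (-55809/10886 - 107919/186229))) = 341/(1/(344719 - 11568060495/2027288894)) = 341/(1/(698833432190291/2027288894)) = 341/(2027288894/698833432190291) = 341*(698833432190291/2027288894) = 238302200376889231/2027288894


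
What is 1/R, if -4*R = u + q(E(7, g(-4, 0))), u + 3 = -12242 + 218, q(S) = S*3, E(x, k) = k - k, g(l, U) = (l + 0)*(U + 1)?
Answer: 4/12027 ≈ 0.00033259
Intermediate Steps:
g(l, U) = l*(1 + U)
E(x, k) = 0
q(S) = 3*S
u = -12027 (u = -3 + (-12242 + 218) = -3 - 12024 = -12027)
R = 12027/4 (R = -(-12027 + 3*0)/4 = -(-12027 + 0)/4 = -1/4*(-12027) = 12027/4 ≈ 3006.8)
1/R = 1/(12027/4) = 4/12027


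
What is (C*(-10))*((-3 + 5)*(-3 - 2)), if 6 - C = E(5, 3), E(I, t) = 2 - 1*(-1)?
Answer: 300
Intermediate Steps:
E(I, t) = 3 (E(I, t) = 2 + 1 = 3)
C = 3 (C = 6 - 1*3 = 6 - 3 = 3)
(C*(-10))*((-3 + 5)*(-3 - 2)) = (3*(-10))*((-3 + 5)*(-3 - 2)) = -60*(-5) = -30*(-10) = 300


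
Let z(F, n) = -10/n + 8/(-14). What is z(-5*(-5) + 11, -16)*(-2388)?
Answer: -1791/14 ≈ -127.93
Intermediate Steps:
z(F, n) = -4/7 - 10/n (z(F, n) = -10/n + 8*(-1/14) = -10/n - 4/7 = -4/7 - 10/n)
z(-5*(-5) + 11, -16)*(-2388) = (-4/7 - 10/(-16))*(-2388) = (-4/7 - 10*(-1/16))*(-2388) = (-4/7 + 5/8)*(-2388) = (3/56)*(-2388) = -1791/14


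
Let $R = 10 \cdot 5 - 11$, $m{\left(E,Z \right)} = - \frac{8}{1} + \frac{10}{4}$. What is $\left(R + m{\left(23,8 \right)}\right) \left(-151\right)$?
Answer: $- \frac{10117}{2} \approx -5058.5$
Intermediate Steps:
$m{\left(E,Z \right)} = - \frac{11}{2}$ ($m{\left(E,Z \right)} = \left(-8\right) 1 + 10 \cdot \frac{1}{4} = -8 + \frac{5}{2} = - \frac{11}{2}$)
$R = 39$ ($R = 50 - 11 = 39$)
$\left(R + m{\left(23,8 \right)}\right) \left(-151\right) = \left(39 - \frac{11}{2}\right) \left(-151\right) = \frac{67}{2} \left(-151\right) = - \frac{10117}{2}$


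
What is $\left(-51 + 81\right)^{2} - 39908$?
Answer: $-39008$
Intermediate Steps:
$\left(-51 + 81\right)^{2} - 39908 = 30^{2} - 39908 = 900 - 39908 = -39008$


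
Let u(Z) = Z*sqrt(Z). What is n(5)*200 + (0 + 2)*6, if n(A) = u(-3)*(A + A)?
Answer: 12 - 6000*I*sqrt(3) ≈ 12.0 - 10392.0*I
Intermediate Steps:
u(Z) = Z**(3/2)
n(A) = -6*I*A*sqrt(3) (n(A) = (-3)**(3/2)*(A + A) = (-3*I*sqrt(3))*(2*A) = -6*I*A*sqrt(3))
n(5)*200 + (0 + 2)*6 = -6*I*5*sqrt(3)*200 + (0 + 2)*6 = -30*I*sqrt(3)*200 + 2*6 = -6000*I*sqrt(3) + 12 = 12 - 6000*I*sqrt(3)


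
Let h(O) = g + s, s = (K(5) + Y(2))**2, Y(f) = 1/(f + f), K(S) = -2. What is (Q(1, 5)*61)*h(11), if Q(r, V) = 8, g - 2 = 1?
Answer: 5917/2 ≈ 2958.5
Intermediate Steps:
g = 3 (g = 2 + 1 = 3)
Y(f) = 1/(2*f)
s = 49/16 (s = (-2 + (1/2)/2)**2 = (-2 + (1/2)*(1/2))**2 = (-2 + 1/4)**2 = (-7/4)**2 = 49/16 ≈ 3.0625)
h(O) = 97/16 (h(O) = 3 + 49/16 = 97/16)
(Q(1, 5)*61)*h(11) = (8*61)*(97/16) = 488*(97/16) = 5917/2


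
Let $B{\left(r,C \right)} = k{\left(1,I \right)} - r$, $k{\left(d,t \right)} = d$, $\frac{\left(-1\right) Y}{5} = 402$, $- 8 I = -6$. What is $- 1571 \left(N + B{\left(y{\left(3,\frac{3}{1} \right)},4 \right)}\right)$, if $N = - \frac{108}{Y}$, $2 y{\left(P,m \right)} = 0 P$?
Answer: $- \frac{554563}{335} \approx -1655.4$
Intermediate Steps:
$I = \frac{3}{4}$ ($I = \left(- \frac{1}{8}\right) \left(-6\right) = \frac{3}{4} \approx 0.75$)
$Y = -2010$ ($Y = \left(-5\right) 402 = -2010$)
$y{\left(P,m \right)} = 0$ ($y{\left(P,m \right)} = \frac{0 P}{2} = \frac{1}{2} \cdot 0 = 0$)
$N = \frac{18}{335}$ ($N = - \frac{108}{-2010} = \left(-108\right) \left(- \frac{1}{2010}\right) = \frac{18}{335} \approx 0.053731$)
$B{\left(r,C \right)} = 1 - r$
$- 1571 \left(N + B{\left(y{\left(3,\frac{3}{1} \right)},4 \right)}\right) = - 1571 \left(\frac{18}{335} + \left(1 - 0\right)\right) = - 1571 \left(\frac{18}{335} + \left(1 + 0\right)\right) = - 1571 \left(\frac{18}{335} + 1\right) = \left(-1571\right) \frac{353}{335} = - \frac{554563}{335}$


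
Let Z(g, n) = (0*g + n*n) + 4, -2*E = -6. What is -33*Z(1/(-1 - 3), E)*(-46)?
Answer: 19734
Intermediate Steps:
E = 3 (E = -½*(-6) = 3)
Z(g, n) = 4 + n² (Z(g, n) = (0 + n²) + 4 = n² + 4 = 4 + n²)
-33*Z(1/(-1 - 3), E)*(-46) = -33*(4 + 3²)*(-46) = -33*(4 + 9)*(-46) = -33*13*(-46) = -429*(-46) = 19734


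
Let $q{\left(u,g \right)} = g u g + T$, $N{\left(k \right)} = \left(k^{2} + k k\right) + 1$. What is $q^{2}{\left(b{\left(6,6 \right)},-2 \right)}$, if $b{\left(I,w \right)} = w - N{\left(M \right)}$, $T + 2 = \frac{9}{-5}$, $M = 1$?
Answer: $\frac{1681}{25} \approx 67.24$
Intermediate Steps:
$T = - \frac{19}{5}$ ($T = -2 + \frac{9}{-5} = -2 + 9 \left(- \frac{1}{5}\right) = -2 - \frac{9}{5} = - \frac{19}{5} \approx -3.8$)
$N{\left(k \right)} = 1 + 2 k^{2}$ ($N{\left(k \right)} = \left(k^{2} + k^{2}\right) + 1 = 2 k^{2} + 1 = 1 + 2 k^{2}$)
$b{\left(I,w \right)} = -3 + w$ ($b{\left(I,w \right)} = w - \left(1 + 2 \cdot 1^{2}\right) = w - \left(1 + 2 \cdot 1\right) = w - \left(1 + 2\right) = w - 3 = -3 + w$)
$q{\left(u,g \right)} = - \frac{19}{5} + u g^{2}$ ($q{\left(u,g \right)} = g u g - \frac{19}{5} = u g^{2} - \frac{19}{5} = - \frac{19}{5} + u g^{2}$)
$q^{2}{\left(b{\left(6,6 \right)},-2 \right)} = \left(- \frac{19}{5} + \left(-3 + 6\right) \left(-2\right)^{2}\right)^{2} = \left(- \frac{19}{5} + 3 \cdot 4\right)^{2} = \left(- \frac{19}{5} + 12\right)^{2} = \left(\frac{41}{5}\right)^{2} = \frac{1681}{25}$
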